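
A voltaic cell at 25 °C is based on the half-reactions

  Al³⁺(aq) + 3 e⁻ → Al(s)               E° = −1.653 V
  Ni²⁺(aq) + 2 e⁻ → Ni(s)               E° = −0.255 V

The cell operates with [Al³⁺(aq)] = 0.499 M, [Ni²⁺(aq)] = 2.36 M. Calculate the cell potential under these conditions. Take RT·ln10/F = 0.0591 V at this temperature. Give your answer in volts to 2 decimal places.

+1.41 V

Since E°(Ni²⁺/Ni) > E°(Al³⁺/Al), Ni²⁺/Ni serves as the cathode.
E°cell = E°cat − E°an = −0.255 − (−1.653) = +1.398 V; n = 6.
Balancing gives 3 Ni²⁺(aq) + 2 Al(s) → 3 Ni(s) + 2 Al³⁺(aq); hence Q = [Al³⁺(aq)]^2 / [Ni²⁺(aq)]^3 = 0.0189 (log Q = −1.723).
E = E° − (0.0591/n)·log Q = +1.398 − (0.0591/6)(−1.723) = +1.41 V.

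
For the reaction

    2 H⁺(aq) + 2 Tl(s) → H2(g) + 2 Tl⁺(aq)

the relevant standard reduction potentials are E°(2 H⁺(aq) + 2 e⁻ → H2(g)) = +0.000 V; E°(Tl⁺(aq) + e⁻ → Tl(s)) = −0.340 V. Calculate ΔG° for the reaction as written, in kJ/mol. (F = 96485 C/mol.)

In the reaction as written H⁺(aq) is reduced, so the 2H⁺/H₂ couple is the cathode and Tl⁺/Tl is the anode.
E°cell = +0.000 − (−0.340) = +0.340 V; balancing electrons gives n = 2.
ΔG° = −nFE°cell = −(2)(96485)(+0.340) J/mol = −65.6 kJ/mol.

−65.6 kJ/mol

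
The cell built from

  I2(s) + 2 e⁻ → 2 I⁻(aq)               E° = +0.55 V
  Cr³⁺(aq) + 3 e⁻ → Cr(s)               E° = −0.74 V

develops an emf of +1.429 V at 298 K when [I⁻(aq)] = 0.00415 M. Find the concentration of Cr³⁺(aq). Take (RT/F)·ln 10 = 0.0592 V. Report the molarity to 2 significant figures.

1.3 M

With I₂/I⁻ at the cathode and Cr³⁺/Cr at the anode, E°cell = +0.55 − (−0.74) = +1.29 V (n = 6).
Rearranging E = E° − (0.0592/n)·log Q gives log Q = 6(+1.29 − (+1.429))/0.0592 = −14.088.
The balanced reaction is 3 I2(s) + 2 Cr(s) → 6 I⁻(aq) + 2 Cr³⁺(aq), so Q = [I⁻(aq)]^6·[Cr³⁺(aq)]^2.
Isolating [Cr³⁺(aq)] in Q = 10^{−14.088} yields log [Cr³⁺(aq)] = 0.102, i.e. 1.3 M.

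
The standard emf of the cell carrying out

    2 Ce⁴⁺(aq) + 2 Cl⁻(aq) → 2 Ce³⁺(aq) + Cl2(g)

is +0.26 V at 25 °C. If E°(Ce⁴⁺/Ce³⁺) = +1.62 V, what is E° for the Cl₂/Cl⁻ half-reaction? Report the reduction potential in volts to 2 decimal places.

+1.36 V

In the reaction as written the Ce⁴⁺/Ce³⁺ couple is reduced (cathode) and Cl₂/Cl⁻ is oxidized (anode), so E°cell = E°(Ce⁴⁺/Ce³⁺) − E°(Cl₂/Cl⁻).
E°(Cl₂/Cl⁻) = E°(cathode) − E°cell = +1.62 − (+0.26) = +1.36 V.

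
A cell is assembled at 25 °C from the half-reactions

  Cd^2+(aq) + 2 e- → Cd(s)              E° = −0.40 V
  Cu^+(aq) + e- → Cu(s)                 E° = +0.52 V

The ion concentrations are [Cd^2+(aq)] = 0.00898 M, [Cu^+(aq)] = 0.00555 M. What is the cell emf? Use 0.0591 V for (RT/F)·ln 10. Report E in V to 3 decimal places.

+0.847 V

Cu⁺/Cu is reduced (cathode, E° = +0.52 V) and Cd²⁺/Cd is oxidized (anode).
E°cell = E°cat − E°an = +0.52 − (−0.40) = +0.92 V; n = 2.
The balanced reaction is 2 Cu^+(aq) + Cd(s) → 2 Cu(s) + Cd^2+(aq), so Q = [Cd^2+(aq)] / [Cu^+(aq)]^2 = 292 and log Q = 2.465.
E = E° − (0.0591/n)·log Q = +0.92 − (0.0591/2)(2.465) = +0.847 V.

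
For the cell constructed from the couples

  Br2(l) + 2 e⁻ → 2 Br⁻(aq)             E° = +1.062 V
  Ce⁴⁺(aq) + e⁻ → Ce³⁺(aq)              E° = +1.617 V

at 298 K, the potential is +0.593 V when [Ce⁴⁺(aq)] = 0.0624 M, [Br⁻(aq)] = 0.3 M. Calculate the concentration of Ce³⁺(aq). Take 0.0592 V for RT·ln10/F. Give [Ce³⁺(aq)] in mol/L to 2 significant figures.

0.0043 M

The Ce⁴⁺/Ce³⁺ couple has the larger reduction potential, so it is the cathode: E°cell = +1.617 − (+1.062) = +0.555 V and n = 2.
Since E = E° − (0.0592/n)·log Q, log Q = n(E° − E)/0.0592 = −1.284.
The balanced reaction is 2 Ce⁴⁺(aq) + 2 Br⁻(aq) → 2 Ce³⁺(aq) + Br2(l), so Q = [Ce³⁺(aq)]^2 / ([Ce⁴⁺(aq)]^2·[Br⁻(aq)]^2).
Substituting the known concentrations and solving, log [Ce³⁺(aq)] = −2.370 and [Ce³⁺(aq)] = 0.0043 M.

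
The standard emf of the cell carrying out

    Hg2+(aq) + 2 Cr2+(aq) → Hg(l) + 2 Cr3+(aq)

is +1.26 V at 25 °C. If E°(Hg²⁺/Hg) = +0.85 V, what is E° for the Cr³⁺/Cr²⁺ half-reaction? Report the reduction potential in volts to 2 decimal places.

−0.41 V

In the reaction as written the Hg²⁺/Hg couple is reduced (cathode) and Cr³⁺/Cr²⁺ is oxidized (anode), so E°cell = E°(Hg²⁺/Hg) − E°(Cr³⁺/Cr²⁺).
E°(Cr³⁺/Cr²⁺) = E°(cathode) − E°cell = +0.85 − (+1.26) = −0.41 V.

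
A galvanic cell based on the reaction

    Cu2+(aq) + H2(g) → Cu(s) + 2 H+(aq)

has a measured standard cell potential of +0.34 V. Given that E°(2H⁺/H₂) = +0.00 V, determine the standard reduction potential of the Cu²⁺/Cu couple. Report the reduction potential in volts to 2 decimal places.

In the reaction as written the Cu²⁺/Cu couple is reduced (cathode) and 2H⁺/H₂ is oxidized (anode), so E°cell = E°(Cu²⁺/Cu) − E°(2H⁺/H₂).
E°(Cu²⁺/Cu) = E°cell + E°(anode) = +0.34 + (+0.00) = +0.34 V.

+0.34 V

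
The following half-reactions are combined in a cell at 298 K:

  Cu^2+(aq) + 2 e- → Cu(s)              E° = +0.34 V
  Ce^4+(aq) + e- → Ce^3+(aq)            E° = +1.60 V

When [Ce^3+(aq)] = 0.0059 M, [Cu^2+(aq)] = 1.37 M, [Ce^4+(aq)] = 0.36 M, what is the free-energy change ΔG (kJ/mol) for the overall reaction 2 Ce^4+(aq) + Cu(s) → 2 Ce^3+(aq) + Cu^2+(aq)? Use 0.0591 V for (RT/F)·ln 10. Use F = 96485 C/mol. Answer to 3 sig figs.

E°cell = +1.60 − (+0.34) = +1.26 V; the balanced reaction transfers n = 2 electrons.
Here Q = ([Ce^3+(aq)]^2·[Cu^2+(aq)]) / [Ce^4+(aq)]^2 = 0.000368 (log Q = −3.434), giving E = +1.26 − (0.0591/2)·(−3.434) = +1.3615 V.
ΔG = −nFE = −(2)(96485)(+1.3615) J/mol = −263 kJ/mol.

−263 kJ/mol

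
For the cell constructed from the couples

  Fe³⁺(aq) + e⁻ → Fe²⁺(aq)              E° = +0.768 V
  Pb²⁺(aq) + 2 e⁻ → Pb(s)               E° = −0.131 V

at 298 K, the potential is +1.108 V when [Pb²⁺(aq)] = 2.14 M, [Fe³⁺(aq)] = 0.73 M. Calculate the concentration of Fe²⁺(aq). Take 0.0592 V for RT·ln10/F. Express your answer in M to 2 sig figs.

0.00015 M

The Fe³⁺/Fe²⁺ couple has the larger reduction potential, so it is the cathode: E°cell = +0.768 − (−0.131) = +0.899 V and n = 2.
Rearranging E = E° − (0.0592/n)·log Q gives log Q = 2(+0.899 − (+1.108))/0.0592 = −7.061.
For 2 Fe³⁺(aq) + Pb(s) → 2 Fe²⁺(aq) + Pb²⁺(aq), the reaction quotient is Q = ([Fe²⁺(aq)]^2·[Pb²⁺(aq)]) / [Fe³⁺(aq)]^2.
Substituting the known concentrations and solving, log [Fe²⁺(aq)] = −3.832 and [Fe²⁺(aq)] = 0.00015 M.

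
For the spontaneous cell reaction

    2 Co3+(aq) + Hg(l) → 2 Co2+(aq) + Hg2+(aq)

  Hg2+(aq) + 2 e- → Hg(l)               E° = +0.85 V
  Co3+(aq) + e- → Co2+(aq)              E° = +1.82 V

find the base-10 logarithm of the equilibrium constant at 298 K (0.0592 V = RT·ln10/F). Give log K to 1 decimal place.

The Co³⁺/Co²⁺ couple is reduced (cathode); E°cell = +1.82 − (+0.85) = +0.97 V with n = 2.
At equilibrium E = 0, so log K = nE°cell / 0.0592 = (2)(+0.97) / 0.0592 = 32.8.

log K = 32.8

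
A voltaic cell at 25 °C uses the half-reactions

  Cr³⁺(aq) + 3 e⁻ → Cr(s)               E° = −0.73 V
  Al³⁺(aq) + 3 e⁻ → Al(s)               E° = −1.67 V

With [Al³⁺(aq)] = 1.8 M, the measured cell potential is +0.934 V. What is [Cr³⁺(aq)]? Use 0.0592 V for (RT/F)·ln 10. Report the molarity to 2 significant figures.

The Cr³⁺/Cr couple has the larger reduction potential, so it is the cathode: E°cell = −0.73 − (−1.67) = +0.94 V and n = 3.
Rearranging E = E° − (0.0592/n)·log Q gives log Q = 3(+0.94 − (+0.934))/0.0592 = 0.304.
Balancing electrons gives Cr³⁺(aq) + Al(s) → Cr(s) + Al³⁺(aq); thus Q = [Al³⁺(aq)] / [Cr³⁺(aq)].
Isolating [Cr³⁺(aq)] in Q = 10^{0.304} yields log [Cr³⁺(aq)] = −0.049, i.e. 0.89 M.

0.89 M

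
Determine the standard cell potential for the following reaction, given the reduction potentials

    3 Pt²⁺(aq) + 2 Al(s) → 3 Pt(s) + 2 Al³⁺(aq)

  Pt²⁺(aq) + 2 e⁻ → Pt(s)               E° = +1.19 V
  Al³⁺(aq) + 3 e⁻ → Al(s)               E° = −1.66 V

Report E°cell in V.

+2.85 V

In the reaction as written, Pt²⁺(aq) is reduced (cathode) and Al³⁺(aq) is produced by oxidation at the anode.
E°cell = E°(cathode) − E°(anode) = +1.19 − (−1.66) = +2.85 V.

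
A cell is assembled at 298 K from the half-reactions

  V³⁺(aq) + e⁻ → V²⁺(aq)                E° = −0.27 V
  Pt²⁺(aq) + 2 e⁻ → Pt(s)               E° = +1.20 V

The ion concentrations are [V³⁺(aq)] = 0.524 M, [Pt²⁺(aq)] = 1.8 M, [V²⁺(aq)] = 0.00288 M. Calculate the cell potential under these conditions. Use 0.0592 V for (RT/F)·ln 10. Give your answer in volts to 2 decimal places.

Pt²⁺/Pt is reduced (cathode, E° = +1.20 V) and V³⁺/V²⁺ is oxidized (anode).
E°cell = E°cat − E°an = +1.20 − (−0.27) = +1.47 V; n = 2.
Balancing gives Pt²⁺(aq) + 2 V²⁺(aq) → Pt(s) + 2 V³⁺(aq); hence Q = [V³⁺(aq)]^2 / ([Pt²⁺(aq)]·[V²⁺(aq)]^2) = 1.84×10^4 (log Q = 4.265).
Applying E = E° − (RT ln10/nF)·log Q gives +1.47 − (0.0592/2)(4.265) = +1.34 V.

+1.34 V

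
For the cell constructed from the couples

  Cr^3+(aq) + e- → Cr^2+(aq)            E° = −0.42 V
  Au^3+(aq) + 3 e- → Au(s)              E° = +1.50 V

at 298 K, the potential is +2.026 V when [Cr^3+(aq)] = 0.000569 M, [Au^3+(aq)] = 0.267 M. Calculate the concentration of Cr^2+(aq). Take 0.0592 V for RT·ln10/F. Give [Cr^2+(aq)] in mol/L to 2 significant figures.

0.055 M

The Au³⁺/Au couple has the larger reduction potential, so it is the cathode: E°cell = +1.50 − (−0.42) = +1.92 V and n = 3.
Since E = E° − (0.0592/n)·log Q, log Q = n(E° − E)/0.0592 = −5.372.
The balanced reaction is Au^3+(aq) + 3 Cr^2+(aq) → Au(s) + 3 Cr^3+(aq), so Q = [Cr^3+(aq)]^3 / ([Au^3+(aq)]·[Cr^2+(aq)]^3).
Substituting the known concentrations and solving, log [Cr^2+(aq)] = −1.263 and [Cr^2+(aq)] = 0.055 M.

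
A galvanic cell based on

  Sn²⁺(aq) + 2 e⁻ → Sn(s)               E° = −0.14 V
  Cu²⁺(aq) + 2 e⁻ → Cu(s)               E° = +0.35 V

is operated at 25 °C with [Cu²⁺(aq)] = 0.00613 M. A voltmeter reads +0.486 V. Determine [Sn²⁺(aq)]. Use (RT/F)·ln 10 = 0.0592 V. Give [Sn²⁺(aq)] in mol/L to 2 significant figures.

Cu²⁺/Cu is the cathode (higher E°); E°cell = +0.35 − (−0.14) = +0.49 V with n = 2.
Rearranging E = E° − (0.0592/n)·log Q gives log Q = 2(+0.49 − (+0.486))/0.0592 = 0.135.
The balanced reaction is Cu²⁺(aq) + Sn(s) → Cu(s) + Sn²⁺(aq), so Q = [Sn²⁺(aq)] / [Cu²⁺(aq)].
Substituting the known concentrations and solving, log [Sn²⁺(aq)] = −2.078 and [Sn²⁺(aq)] = 0.0084 M.

0.0084 M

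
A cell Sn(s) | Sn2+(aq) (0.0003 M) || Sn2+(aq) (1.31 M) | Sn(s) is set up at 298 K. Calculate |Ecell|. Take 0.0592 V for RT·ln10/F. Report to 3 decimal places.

0.108 V

For a concentration cell E°cell = 0, since both electrodes use the same couple.
The compartment with the higher Sn2+(aq) concentration (1.31 M) acts as the cathode; ions are reduced there and produced at the dilute (0.0003 M) anode.
With n = 2, Ecell = −(0.0592/2)·log([dilute]/[conc]) = −(0.0592/2)·log(0.0003/1.31) = +0.108 V.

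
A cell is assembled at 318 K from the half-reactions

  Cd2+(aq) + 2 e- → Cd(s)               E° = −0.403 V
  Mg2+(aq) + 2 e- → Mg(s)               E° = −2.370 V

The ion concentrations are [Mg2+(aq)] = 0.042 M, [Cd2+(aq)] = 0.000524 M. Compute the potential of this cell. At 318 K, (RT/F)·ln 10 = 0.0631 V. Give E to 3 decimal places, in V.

+1.907 V

The Cd²⁺/Cd couple has the more positive E°, so it is the cathode; Mg²⁺/Mg is the anode.
E°cell = E°cat − E°an = −0.403 − (−2.370) = +1.967 V; n = 2.
For the overall reaction Cd2+(aq) + Mg(s) → Cd(s) + Mg2+(aq), Q = [Mg2+(aq)] / [Cd2+(aq)] = 80.2, giving log Q = 1.904.
E = E° − (0.0631/n)·log Q = +1.967 − (0.0631/2)(1.904) = +1.907 V.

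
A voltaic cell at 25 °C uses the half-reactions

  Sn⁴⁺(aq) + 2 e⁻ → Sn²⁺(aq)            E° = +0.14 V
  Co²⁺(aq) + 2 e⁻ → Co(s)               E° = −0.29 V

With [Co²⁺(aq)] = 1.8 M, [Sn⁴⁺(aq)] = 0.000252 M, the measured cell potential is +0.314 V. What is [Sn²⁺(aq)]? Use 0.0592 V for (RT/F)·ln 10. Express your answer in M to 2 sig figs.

The Sn⁴⁺/Sn²⁺ couple has the larger reduction potential, so it is the cathode: E°cell = +0.14 − (−0.29) = +0.43 V and n = 2.
Since E = E° − (0.0592/n)·log Q, log Q = n(E° − E)/0.0592 = 3.919.
For Sn⁴⁺(aq) + Co(s) → Sn²⁺(aq) + Co²⁺(aq), the reaction quotient is Q = ([Sn²⁺(aq)]·[Co²⁺(aq)]) / [Sn⁴⁺(aq)].
Solving for the unknown gives log [Sn²⁺(aq)] = 0.065, so [Sn²⁺(aq)] ≈ 1.2 M.

1.2 M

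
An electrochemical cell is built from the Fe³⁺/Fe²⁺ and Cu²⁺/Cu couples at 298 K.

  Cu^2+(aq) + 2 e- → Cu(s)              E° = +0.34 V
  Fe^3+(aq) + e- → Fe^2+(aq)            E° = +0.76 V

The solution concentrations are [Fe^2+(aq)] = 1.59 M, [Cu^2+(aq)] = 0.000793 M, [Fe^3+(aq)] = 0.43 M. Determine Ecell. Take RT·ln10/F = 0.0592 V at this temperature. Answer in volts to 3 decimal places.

Fe³⁺/Fe²⁺ is reduced (cathode, E° = +0.76 V) and Cu²⁺/Cu is oxidized (anode).
E°cell = E°cat − E°an = +0.76 − (+0.34) = +0.42 V; n = 2.
For the overall reaction 2 Fe^3+(aq) + Cu(s) → 2 Fe^2+(aq) + Cu^2+(aq), Q = ([Fe^2+(aq)]^2·[Cu^2+(aq)]) / [Fe^3+(aq)]^2 = 0.0108, giving log Q = −1.965.
Applying E = E° − (RT ln10/nF)·log Q gives +0.42 − (0.0592/2)(−1.965) = +0.478 V.

+0.478 V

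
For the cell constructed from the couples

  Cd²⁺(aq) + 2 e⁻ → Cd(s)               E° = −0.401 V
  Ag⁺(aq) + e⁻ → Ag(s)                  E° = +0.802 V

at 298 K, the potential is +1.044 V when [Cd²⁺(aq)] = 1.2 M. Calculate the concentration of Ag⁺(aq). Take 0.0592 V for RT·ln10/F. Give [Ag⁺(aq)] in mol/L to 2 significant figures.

0.0023 M

The Ag⁺/Ag couple has the larger reduction potential, so it is the cathode: E°cell = +0.802 − (−0.401) = +1.203 V and n = 2.
From the Nernst equation, log Q = n(E° − E)/0.0592 = 2·(+1.203 − (+1.044))/0.0592 = 5.372.
The balanced reaction is 2 Ag⁺(aq) + Cd(s) → 2 Ag(s) + Cd²⁺(aq), so Q = [Cd²⁺(aq)] / [Ag⁺(aq)]^2.
Isolating [Ag⁺(aq)] in Q = 10^{5.372} yields log [Ag⁺(aq)] = −2.646, i.e. 0.0023 M.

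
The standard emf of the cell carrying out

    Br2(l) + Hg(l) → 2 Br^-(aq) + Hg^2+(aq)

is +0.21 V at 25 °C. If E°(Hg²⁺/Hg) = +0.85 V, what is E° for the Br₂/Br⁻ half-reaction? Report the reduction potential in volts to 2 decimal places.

+1.06 V

In the reaction as written the Br₂/Br⁻ couple is reduced (cathode) and Hg²⁺/Hg is oxidized (anode), so E°cell = E°(Br₂/Br⁻) − E°(Hg²⁺/Hg).
E°(Br₂/Br⁻) = E°cell + E°(anode) = +0.21 + (+0.85) = +1.06 V.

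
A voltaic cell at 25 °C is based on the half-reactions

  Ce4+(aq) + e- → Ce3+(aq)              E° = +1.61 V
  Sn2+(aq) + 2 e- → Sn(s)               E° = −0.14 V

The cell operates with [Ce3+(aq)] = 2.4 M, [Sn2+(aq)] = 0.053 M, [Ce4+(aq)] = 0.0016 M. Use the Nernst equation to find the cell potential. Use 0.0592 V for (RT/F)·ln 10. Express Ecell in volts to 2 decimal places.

The Ce⁴⁺/Ce³⁺ couple has the more positive E°, so it is the cathode; Sn²⁺/Sn is the anode.
The standard potential is +1.61 − (−0.14) = +1.75 V and the balanced reaction transfers n = 2 electrons.
For the overall reaction 2 Ce4+(aq) + Sn(s) → 2 Ce3+(aq) + Sn2+(aq), Q = ([Ce3+(aq)]^2·[Sn2+(aq)]) / [Ce4+(aq)]^2 = 1.19×10^5, giving log Q = 5.076.
Applying E = E° − (RT ln10/nF)·log Q gives +1.75 − (0.0592/2)(5.076) = +1.60 V.

+1.60 V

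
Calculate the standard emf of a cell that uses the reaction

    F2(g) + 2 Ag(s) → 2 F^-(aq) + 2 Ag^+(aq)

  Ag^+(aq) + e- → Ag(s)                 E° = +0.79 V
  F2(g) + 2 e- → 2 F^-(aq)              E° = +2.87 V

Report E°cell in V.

+2.08 V

F2(g) gains electrons, so the F₂/F⁻ couple is the cathode; the Ag⁺/Ag couple is the anode.
E°cell = E°(cathode) − E°(anode) = +2.87 − (+0.79) = +2.08 V.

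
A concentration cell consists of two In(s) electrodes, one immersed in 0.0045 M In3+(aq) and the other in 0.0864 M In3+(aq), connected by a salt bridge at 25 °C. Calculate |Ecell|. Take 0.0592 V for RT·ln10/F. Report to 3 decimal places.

0.025 V

For a concentration cell E°cell = 0, since both electrodes use the same couple.
The compartment with the higher In3+(aq) concentration (0.0864 M) acts as the cathode; ions are reduced there and produced at the dilute (0.0045 M) anode.
With n = 3, Ecell = −(0.0592/3)·log([dilute]/[conc]) = −(0.0592/3)·log(0.0045/0.0864) = +0.025 V.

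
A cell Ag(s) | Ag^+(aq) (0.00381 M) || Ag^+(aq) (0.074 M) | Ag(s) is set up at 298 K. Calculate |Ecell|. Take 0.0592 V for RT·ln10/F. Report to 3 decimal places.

For a concentration cell E°cell = 0, since both electrodes use the same couple.
The compartment with the higher Ag^+(aq) concentration (0.074 M) acts as the cathode; ions are reduced there and produced at the dilute (0.00381 M) anode.
With n = 1, Ecell = −(0.0592/1)·log([dilute]/[conc]) = −(0.0592/1)·log(0.00381/0.074) = +0.076 V.

0.076 V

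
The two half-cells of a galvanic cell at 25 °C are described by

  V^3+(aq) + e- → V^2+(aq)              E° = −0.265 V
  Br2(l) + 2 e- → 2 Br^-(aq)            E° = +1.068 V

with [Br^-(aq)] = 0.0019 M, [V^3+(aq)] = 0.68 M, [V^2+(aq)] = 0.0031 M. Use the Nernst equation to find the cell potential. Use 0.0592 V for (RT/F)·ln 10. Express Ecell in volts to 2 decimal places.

The Br₂/Br⁻ couple has the more positive E°, so it is the cathode; V³⁺/V²⁺ is the anode.
The standard potential is +1.068 − (−0.265) = +1.333 V and the balanced reaction transfers n = 2 electrons.
Balancing gives Br2(l) + 2 V^2+(aq) → 2 Br^-(aq) + 2 V^3+(aq); hence Q = ([Br^-(aq)]^2·[V^3+(aq)]^2) / [V^2+(aq)]^2 = 0.174 (log Q = −0.760).
E = E° − (0.0592/n)·log Q = +1.333 − (0.0592/2)(−0.760) = +1.36 V.

+1.36 V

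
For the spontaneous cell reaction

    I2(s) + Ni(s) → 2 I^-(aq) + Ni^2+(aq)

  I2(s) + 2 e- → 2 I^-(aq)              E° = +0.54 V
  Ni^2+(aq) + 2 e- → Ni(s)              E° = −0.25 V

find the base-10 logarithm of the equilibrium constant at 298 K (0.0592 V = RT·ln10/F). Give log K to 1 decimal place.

The I₂/I⁻ couple is reduced (cathode); E°cell = +0.54 − (−0.25) = +0.79 V with n = 2.
At equilibrium E = 0, so log K = nE°cell / 0.0592 = (2)(+0.79) / 0.0592 = 26.7.

log K = 26.7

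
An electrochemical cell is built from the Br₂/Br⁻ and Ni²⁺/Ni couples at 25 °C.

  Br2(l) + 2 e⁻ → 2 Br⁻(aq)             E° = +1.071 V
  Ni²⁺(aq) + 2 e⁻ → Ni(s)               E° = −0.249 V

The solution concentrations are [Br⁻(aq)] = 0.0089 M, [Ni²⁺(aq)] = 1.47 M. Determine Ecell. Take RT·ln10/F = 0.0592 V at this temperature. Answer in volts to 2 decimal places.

+1.44 V

Since E°(Br₂/Br⁻) > E°(Ni²⁺/Ni), Br₂/Br⁻ serves as the cathode.
E°cell = E°cat − E°an = +1.071 − (−0.249) = +1.320 V; n = 2.
For the overall reaction Br2(l) + Ni(s) → 2 Br⁻(aq) + Ni²⁺(aq), Q = [Br⁻(aq)]^2·[Ni²⁺(aq)] = 0.000116, giving log Q = −3.934.
Applying E = E° − (RT ln10/nF)·log Q gives +1.320 − (0.0592/2)(−3.934) = +1.44 V.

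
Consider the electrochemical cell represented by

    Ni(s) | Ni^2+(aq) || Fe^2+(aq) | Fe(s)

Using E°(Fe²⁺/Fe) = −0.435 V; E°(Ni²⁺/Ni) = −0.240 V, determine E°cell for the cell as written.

−0.195 V

By convention the left-hand electrode in cell notation is the anode (oxidation) and the right-hand electrode is the cathode (reduction).
E°cell = E°(right) − E°(left) = −0.435 − (−0.240) = −0.195 V.
The negative sign shows that, as written, the cell would require an external voltage to drive the reaction.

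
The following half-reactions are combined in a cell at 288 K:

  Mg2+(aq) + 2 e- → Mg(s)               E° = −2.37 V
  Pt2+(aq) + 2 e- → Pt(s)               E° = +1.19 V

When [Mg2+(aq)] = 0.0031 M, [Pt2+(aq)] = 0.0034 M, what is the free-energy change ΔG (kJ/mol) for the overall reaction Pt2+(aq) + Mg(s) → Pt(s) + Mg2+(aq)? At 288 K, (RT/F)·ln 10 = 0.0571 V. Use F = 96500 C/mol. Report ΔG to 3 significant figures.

The standard cell potential is +1.19 − (−2.37) = +3.56 V, with n = 2 electrons in the balanced equation.
The reaction quotient is [Mg2+(aq)] / [Pt2+(aq)] = 0.912; by Nernst, E = +3.56 − (0.0571/2)(−0.040) = +3.5611 V.
Then ΔG = −nFE = −2 × 96500 × +3.5611 J/mol = −687 kJ/mol.

−687 kJ/mol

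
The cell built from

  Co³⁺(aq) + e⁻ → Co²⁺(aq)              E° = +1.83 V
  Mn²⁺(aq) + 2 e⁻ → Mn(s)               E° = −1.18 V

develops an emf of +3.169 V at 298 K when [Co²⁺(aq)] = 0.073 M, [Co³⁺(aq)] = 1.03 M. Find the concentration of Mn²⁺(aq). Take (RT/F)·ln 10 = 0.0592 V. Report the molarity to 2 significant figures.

0.00085 M

With Co³⁺/Co²⁺ at the cathode and Mn²⁺/Mn at the anode, E°cell = +1.83 − (−1.18) = +3.01 V (n = 2).
Rearranging E = E° − (0.0592/n)·log Q gives log Q = 2(+3.01 − (+3.169))/0.0592 = −5.372.
The balanced reaction is 2 Co³⁺(aq) + Mn(s) → 2 Co²⁺(aq) + Mn²⁺(aq), so Q = ([Co²⁺(aq)]^2·[Mn²⁺(aq)]) / [Co³⁺(aq)]^2.
Solving for the unknown gives log [Mn²⁺(aq)] = −3.073, so [Mn²⁺(aq)] ≈ 0.00085 M.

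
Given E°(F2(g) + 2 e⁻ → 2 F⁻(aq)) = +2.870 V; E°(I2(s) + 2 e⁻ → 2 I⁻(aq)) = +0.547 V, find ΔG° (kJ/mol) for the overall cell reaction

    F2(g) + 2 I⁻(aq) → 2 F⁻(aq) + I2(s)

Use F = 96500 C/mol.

In the reaction as written F2(g) is reduced, so the F₂/F⁻ couple is the cathode and I₂/I⁻ is the anode.
E°cell = +2.870 − (+0.547) = +2.323 V; balancing electrons gives n = 2.
ΔG° = −nFE°cell = −(2)(96500)(+2.323) J/mol = −448 kJ/mol.

−448 kJ/mol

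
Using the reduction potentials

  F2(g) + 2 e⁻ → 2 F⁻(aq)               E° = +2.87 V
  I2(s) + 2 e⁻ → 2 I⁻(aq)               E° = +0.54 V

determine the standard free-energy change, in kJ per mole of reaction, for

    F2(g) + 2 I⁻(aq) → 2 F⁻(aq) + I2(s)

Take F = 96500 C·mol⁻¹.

−450 kJ/mol

In the reaction as written F2(g) is reduced, so the F₂/F⁻ couple is the cathode and I₂/I⁻ is the anode.
E°cell = +2.87 − (+0.54) = +2.33 V; balancing electrons gives n = 2.
ΔG° = −nFE°cell = −(2)(96500)(+2.33) J/mol = −450 kJ/mol.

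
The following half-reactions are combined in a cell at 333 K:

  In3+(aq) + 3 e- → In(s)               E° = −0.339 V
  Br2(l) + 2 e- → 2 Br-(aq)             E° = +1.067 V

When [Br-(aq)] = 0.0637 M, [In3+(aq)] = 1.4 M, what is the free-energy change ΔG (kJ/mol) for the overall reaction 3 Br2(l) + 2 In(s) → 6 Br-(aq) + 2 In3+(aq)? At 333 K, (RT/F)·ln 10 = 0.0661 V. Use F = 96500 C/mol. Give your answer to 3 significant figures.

The standard cell potential is +1.067 − (−0.339) = +1.406 V, with n = 6 electrons in the balanced equation.
Q = [Br-(aq)]^6·[In3+(aq)]^2 = 1.31×10^−7, so log Q = −6.883 and E = +1.406 − (0.0661/6)(−6.883) = +1.4818 V.
ΔG = −nFE = −(6)(96500)(+1.4818) J/mol = −858 kJ/mol.

−858 kJ/mol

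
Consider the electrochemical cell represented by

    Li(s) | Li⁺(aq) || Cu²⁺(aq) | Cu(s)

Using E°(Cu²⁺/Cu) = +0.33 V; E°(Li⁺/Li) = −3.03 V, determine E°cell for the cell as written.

+3.36 V

By convention the left-hand electrode in cell notation is the anode (oxidation) and the right-hand electrode is the cathode (reduction).
E°cell = E°(right) − E°(left) = +0.33 − (−3.03) = +3.36 V.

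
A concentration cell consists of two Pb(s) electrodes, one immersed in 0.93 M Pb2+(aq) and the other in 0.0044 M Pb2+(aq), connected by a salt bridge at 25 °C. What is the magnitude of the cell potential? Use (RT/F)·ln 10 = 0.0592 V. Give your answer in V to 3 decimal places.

0.069 V

For a concentration cell E°cell = 0, since both electrodes use the same couple.
The compartment with the higher Pb2+(aq) concentration (0.93 M) acts as the cathode; ions are reduced there and produced at the dilute (0.0044 M) anode.
With n = 2, Ecell = −(0.0592/2)·log([dilute]/[conc]) = −(0.0592/2)·log(0.0044/0.93) = +0.069 V.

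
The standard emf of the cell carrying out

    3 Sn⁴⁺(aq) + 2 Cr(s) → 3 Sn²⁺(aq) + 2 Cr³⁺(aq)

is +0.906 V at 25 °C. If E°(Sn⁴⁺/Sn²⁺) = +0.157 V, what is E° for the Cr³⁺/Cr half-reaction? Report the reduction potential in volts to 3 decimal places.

In the reaction as written the Sn⁴⁺/Sn²⁺ couple is reduced (cathode) and Cr³⁺/Cr is oxidized (anode), so E°cell = E°(Sn⁴⁺/Sn²⁺) − E°(Cr³⁺/Cr).
E°(Cr³⁺/Cr) = E°(cathode) − E°cell = +0.157 − (+0.906) = −0.749 V.

−0.749 V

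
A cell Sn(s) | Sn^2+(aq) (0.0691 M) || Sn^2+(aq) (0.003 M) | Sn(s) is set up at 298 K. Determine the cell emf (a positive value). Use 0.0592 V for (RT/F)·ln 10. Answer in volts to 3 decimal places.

For a concentration cell E°cell = 0, since both electrodes use the same couple.
The compartment with the higher Sn^2+(aq) concentration (0.0691 M) acts as the cathode; ions are reduced there and produced at the dilute (0.003 M) anode.
With n = 2, Ecell = −(0.0592/2)·log([dilute]/[conc]) = −(0.0592/2)·log(0.003/0.0691) = +0.040 V.

0.040 V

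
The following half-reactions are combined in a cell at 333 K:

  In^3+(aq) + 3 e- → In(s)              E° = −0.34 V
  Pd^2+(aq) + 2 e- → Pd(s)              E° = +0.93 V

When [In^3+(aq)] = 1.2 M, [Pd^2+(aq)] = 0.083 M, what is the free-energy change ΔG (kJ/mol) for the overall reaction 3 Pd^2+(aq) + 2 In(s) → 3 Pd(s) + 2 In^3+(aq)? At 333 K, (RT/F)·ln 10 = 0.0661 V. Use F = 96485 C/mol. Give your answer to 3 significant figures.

E°cell = +0.93 − (−0.34) = +1.27 V; the balanced reaction transfers n = 6 electrons.
Q = [In^3+(aq)]^2 / [Pd^2+(aq)]^3 = 2.52×10^3, so log Q = 3.401 and E = +1.27 − (0.0661/6)(3.401) = +1.2325 V.
Finally ΔG = −nFE = −(6)(96485 C/mol)(+1.2325 V) = −714 kJ/mol.

−714 kJ/mol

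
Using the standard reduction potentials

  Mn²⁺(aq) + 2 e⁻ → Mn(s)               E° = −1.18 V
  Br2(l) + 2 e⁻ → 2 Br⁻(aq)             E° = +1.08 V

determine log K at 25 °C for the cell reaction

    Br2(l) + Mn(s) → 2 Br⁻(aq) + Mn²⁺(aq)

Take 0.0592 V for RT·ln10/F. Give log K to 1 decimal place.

log K = 76.4

The Br₂/Br⁻ couple is reduced (cathode); E°cell = +1.08 − (−1.18) = +2.26 V with n = 2.
At equilibrium E = 0, so log K = nE°cell / 0.0592 = (2)(+2.26) / 0.0592 = 76.4.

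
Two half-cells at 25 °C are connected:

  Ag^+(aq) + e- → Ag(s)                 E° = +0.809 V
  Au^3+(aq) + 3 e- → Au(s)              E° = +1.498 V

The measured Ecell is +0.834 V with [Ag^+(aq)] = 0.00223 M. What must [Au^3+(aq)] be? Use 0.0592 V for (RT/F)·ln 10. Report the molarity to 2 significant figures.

The Au³⁺/Au couple has the larger reduction potential, so it is the cathode: E°cell = +1.498 − (+0.809) = +0.689 V and n = 3.
Rearranging E = E° − (0.0592/n)·log Q gives log Q = 3(+0.689 − (+0.834))/0.0592 = −7.348.
The balanced reaction is Au^3+(aq) + 3 Ag(s) → Au(s) + 3 Ag^+(aq), so Q = [Ag^+(aq)]^3 / [Au^3+(aq)].
Solving for the unknown gives log [Au^3+(aq)] = −0.607, so [Au^3+(aq)] ≈ 0.25 M.

0.25 M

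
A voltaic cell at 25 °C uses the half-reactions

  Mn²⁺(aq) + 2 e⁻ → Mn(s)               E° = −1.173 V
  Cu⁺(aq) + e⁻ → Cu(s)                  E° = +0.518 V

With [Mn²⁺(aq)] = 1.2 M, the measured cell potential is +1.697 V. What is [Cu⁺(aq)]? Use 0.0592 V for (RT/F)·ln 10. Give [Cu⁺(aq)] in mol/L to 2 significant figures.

1.4 M

Cu⁺/Cu is the cathode (higher E°); E°cell = +0.518 − (−1.173) = +1.691 V with n = 2.
From the Nernst equation, log Q = n(E° − E)/0.0592 = 2·(+1.691 − (+1.697))/0.0592 = −0.203.
The balanced reaction is 2 Cu⁺(aq) + Mn(s) → 2 Cu(s) + Mn²⁺(aq), so Q = [Mn²⁺(aq)] / [Cu⁺(aq)]^2.
Solving for the unknown gives log [Cu⁺(aq)] = 0.141, so [Cu⁺(aq)] ≈ 1.4 M.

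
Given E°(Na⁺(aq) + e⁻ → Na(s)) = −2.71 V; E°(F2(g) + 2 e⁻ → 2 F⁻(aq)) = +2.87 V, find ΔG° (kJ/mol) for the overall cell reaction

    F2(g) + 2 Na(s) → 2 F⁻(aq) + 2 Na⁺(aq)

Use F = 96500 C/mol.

−1077 kJ/mol

In the reaction as written F2(g) is reduced, so the F₂/F⁻ couple is the cathode and Na⁺/Na is the anode.
E°cell = +2.87 − (−2.71) = +5.58 V; balancing electrons gives n = 2.
ΔG° = −nFE°cell = −(2)(96500)(+5.58) J/mol = −1077 kJ/mol.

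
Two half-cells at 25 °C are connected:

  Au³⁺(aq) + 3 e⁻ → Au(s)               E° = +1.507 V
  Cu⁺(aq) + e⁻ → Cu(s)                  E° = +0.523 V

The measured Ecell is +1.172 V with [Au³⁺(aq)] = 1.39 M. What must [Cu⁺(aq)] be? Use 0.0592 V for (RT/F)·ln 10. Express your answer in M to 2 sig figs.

The Au³⁺/Au couple has the larger reduction potential, so it is the cathode: E°cell = +1.507 − (+0.523) = +0.984 V and n = 3.
Rearranging E = E° − (0.0592/n)·log Q gives log Q = 3(+0.984 − (+1.172))/0.0592 = −9.527.
For Au³⁺(aq) + 3 Cu(s) → Au(s) + 3 Cu⁺(aq), the reaction quotient is Q = [Cu⁺(aq)]^3 / [Au³⁺(aq)].
Substituting the known concentrations and solving, log [Cu⁺(aq)] = −3.128 and [Cu⁺(aq)] = 0.00074 M.

0.00074 M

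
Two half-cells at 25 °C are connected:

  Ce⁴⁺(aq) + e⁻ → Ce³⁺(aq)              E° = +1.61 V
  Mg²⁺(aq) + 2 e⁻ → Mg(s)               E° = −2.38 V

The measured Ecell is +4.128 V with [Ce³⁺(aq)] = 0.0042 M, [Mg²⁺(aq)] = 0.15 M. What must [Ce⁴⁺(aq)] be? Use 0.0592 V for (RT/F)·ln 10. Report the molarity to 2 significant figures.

With Ce⁴⁺/Ce³⁺ at the cathode and Mg²⁺/Mg at the anode, E°cell = +1.61 − (−2.38) = +3.99 V (n = 2).
Since E = E° − (0.0592/n)·log Q, log Q = n(E° − E)/0.0592 = −4.662.
For 2 Ce⁴⁺(aq) + Mg(s) → 2 Ce³⁺(aq) + Mg²⁺(aq), the reaction quotient is Q = ([Ce³⁺(aq)]^2·[Mg²⁺(aq)]) / [Ce⁴⁺(aq)]^2.
Solving for the unknown gives log [Ce⁴⁺(aq)] = −0.458, so [Ce⁴⁺(aq)] ≈ 0.35 M.

0.35 M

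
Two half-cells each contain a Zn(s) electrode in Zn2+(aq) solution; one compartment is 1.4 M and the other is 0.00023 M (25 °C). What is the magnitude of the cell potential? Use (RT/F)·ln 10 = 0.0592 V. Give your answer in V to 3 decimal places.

For a concentration cell E°cell = 0, since both electrodes use the same couple.
The compartment with the higher Zn2+(aq) concentration (1.4 M) acts as the cathode; ions are reduced there and produced at the dilute (0.00023 M) anode.
With n = 2, Ecell = −(0.0592/2)·log([dilute]/[conc]) = −(0.0592/2)·log(0.00023/1.4) = +0.112 V.

0.112 V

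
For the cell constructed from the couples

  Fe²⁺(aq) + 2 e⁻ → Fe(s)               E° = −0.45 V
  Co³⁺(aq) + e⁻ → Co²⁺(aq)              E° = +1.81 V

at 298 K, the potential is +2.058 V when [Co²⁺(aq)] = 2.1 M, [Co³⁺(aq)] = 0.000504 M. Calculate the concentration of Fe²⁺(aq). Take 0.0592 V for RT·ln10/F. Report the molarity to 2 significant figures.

0.38 M

With Co³⁺/Co²⁺ at the cathode and Fe²⁺/Fe at the anode, E°cell = +1.81 − (−0.45) = +2.26 V (n = 2).
From the Nernst equation, log Q = n(E° − E)/0.0592 = 2·(+2.26 − (+2.058))/0.0592 = 6.824.
Balancing electrons gives 2 Co³⁺(aq) + Fe(s) → 2 Co²⁺(aq) + Fe²⁺(aq); thus Q = ([Co²⁺(aq)]^2·[Fe²⁺(aq)]) / [Co³⁺(aq)]^2.
Isolating [Fe²⁺(aq)] in Q = 10^{6.824} yields log [Fe²⁺(aq)] = −0.416, i.e. 0.38 M.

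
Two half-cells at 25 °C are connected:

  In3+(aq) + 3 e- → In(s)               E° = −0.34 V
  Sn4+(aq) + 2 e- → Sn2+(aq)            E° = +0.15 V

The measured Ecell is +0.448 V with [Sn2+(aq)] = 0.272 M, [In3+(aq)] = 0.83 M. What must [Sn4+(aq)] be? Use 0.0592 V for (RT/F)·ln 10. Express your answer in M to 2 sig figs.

With Sn⁴⁺/Sn²⁺ at the cathode and In³⁺/In at the anode, E°cell = +0.15 − (−0.34) = +0.49 V (n = 6).
Since E = E° − (0.0592/n)·log Q, log Q = n(E° − E)/0.0592 = 4.257.
Balancing electrons gives 3 Sn4+(aq) + 2 In(s) → 3 Sn2+(aq) + 2 In3+(aq); thus Q = ([Sn2+(aq)]^3·[In3+(aq)]^2) / [Sn4+(aq)]^3.
Substituting the known concentrations and solving, log [Sn4+(aq)] = −2.038 and [Sn4+(aq)] = 0.0092 M.

0.0092 M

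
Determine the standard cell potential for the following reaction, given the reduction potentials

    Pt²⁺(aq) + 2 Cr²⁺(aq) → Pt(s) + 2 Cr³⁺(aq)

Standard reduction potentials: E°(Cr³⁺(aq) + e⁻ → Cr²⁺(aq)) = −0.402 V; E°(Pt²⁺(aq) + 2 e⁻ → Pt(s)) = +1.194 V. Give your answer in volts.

+1.596 V

In the reaction as written, Pt²⁺(aq) is reduced (cathode) and Cr³⁺(aq) is produced by oxidation at the anode.
E°cell = E°(cathode) − E°(anode) = +1.194 − (−0.402) = +1.596 V.
The positive value indicates the reaction is spontaneous as written.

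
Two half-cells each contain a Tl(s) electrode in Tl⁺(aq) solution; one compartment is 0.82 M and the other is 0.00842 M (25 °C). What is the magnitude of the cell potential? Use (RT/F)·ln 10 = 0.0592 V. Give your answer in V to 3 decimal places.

0.118 V

For a concentration cell E°cell = 0, since both electrodes use the same couple.
The compartment with the higher Tl⁺(aq) concentration (0.82 M) acts as the cathode; ions are reduced there and produced at the dilute (0.00842 M) anode.
With n = 1, Ecell = −(0.0592/1)·log([dilute]/[conc]) = −(0.0592/1)·log(0.00842/0.82) = +0.118 V.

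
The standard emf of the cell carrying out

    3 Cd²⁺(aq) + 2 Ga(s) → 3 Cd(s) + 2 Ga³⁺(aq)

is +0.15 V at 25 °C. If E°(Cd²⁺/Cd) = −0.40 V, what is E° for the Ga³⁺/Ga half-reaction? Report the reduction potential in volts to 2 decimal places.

In the reaction as written the Cd²⁺/Cd couple is reduced (cathode) and Ga³⁺/Ga is oxidized (anode), so E°cell = E°(Cd²⁺/Cd) − E°(Ga³⁺/Ga).
E°(Ga³⁺/Ga) = E°(cathode) − E°cell = −0.40 − (+0.15) = −0.55 V.

−0.55 V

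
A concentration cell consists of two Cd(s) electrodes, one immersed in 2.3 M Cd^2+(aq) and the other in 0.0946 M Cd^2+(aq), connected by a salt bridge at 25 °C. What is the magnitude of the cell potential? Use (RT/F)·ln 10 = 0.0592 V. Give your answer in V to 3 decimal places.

For a concentration cell E°cell = 0, since both electrodes use the same couple.
The compartment with the higher Cd^2+(aq) concentration (2.3 M) acts as the cathode; ions are reduced there and produced at the dilute (0.0946 M) anode.
With n = 2, Ecell = −(0.0592/2)·log([dilute]/[conc]) = −(0.0592/2)·log(0.0946/2.3) = +0.041 V.

0.041 V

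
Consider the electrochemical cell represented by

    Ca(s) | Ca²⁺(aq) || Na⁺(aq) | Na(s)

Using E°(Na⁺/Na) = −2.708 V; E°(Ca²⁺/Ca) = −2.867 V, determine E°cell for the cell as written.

By convention the left-hand electrode in cell notation is the anode (oxidation) and the right-hand electrode is the cathode (reduction).
E°cell = E°(right) − E°(left) = −2.708 − (−2.867) = +0.159 V.

+0.159 V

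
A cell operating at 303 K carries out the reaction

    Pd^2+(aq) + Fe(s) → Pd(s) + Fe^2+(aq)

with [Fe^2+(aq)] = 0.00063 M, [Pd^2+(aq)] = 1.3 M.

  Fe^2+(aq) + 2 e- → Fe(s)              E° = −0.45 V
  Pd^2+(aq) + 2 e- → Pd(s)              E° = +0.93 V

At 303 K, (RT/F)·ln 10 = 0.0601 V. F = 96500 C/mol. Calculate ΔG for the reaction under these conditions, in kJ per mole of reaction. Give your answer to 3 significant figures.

E°cell = +0.93 − (−0.45) = +1.38 V; the balanced reaction transfers n = 2 electrons.
Here Q = [Fe^2+(aq)] / [Pd^2+(aq)] = 0.000485 (log Q = −3.315), giving E = +1.38 − (0.0601/2)·(−3.315) = +1.4796 V.
Then ΔG = −nFE = −2 × 96500 × +1.4796 J/mol = −286 kJ/mol.

−286 kJ/mol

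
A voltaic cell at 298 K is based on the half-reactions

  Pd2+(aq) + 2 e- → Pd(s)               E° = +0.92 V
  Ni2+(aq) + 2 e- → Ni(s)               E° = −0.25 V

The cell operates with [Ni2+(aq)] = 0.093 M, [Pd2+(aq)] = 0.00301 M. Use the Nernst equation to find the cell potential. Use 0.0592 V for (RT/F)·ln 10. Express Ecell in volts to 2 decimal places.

+1.13 V

Pd²⁺/Pd is reduced (cathode, E° = +0.92 V) and Ni²⁺/Ni is oxidized (anode).
E°cell = +0.92 − (−0.25) = +1.17 V, with n = 2 electrons transferred.
Balancing gives Pd2+(aq) + Ni(s) → Pd(s) + Ni2+(aq); hence Q = [Ni2+(aq)] / [Pd2+(aq)] = 30.9 (log Q = 1.490).
By the Nernst equation, E = +1.17 − (0.0592/2)·(1.490) = +1.13 V.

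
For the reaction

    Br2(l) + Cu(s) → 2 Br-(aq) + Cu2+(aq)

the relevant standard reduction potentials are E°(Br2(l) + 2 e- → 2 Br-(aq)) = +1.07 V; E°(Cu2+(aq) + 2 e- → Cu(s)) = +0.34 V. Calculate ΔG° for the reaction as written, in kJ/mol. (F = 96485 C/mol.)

−141 kJ/mol

In the reaction as written Br2(l) is reduced, so the Br₂/Br⁻ couple is the cathode and Cu²⁺/Cu is the anode.
E°cell = +1.07 − (+0.34) = +0.73 V; balancing electrons gives n = 2.
ΔG° = −nFE°cell = −(2)(96485)(+0.73) J/mol = −141 kJ/mol.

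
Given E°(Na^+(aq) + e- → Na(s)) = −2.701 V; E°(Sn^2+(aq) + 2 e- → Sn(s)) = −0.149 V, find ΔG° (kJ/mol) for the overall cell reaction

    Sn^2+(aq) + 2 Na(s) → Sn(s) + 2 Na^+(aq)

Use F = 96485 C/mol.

−492 kJ/mol

In the reaction as written Sn^2+(aq) is reduced, so the Sn²⁺/Sn couple is the cathode and Na⁺/Na is the anode.
E°cell = −0.149 − (−2.701) = +2.552 V; balancing electrons gives n = 2.
ΔG° = −nFE°cell = −(2)(96485)(+2.552) J/mol = −492 kJ/mol.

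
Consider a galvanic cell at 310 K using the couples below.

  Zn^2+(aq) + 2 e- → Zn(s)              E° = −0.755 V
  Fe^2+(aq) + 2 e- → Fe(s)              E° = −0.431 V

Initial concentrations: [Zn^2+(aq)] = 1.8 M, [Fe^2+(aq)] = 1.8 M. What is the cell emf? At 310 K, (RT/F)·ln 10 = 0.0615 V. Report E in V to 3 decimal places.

Since E°(Fe²⁺/Fe) > E°(Zn²⁺/Zn), Fe²⁺/Fe serves as the cathode.
E°cell = −0.431 − (−0.755) = +0.324 V, with n = 2 electrons transferred.
The balanced reaction is Fe^2+(aq) + Zn(s) → Fe(s) + Zn^2+(aq), so Q = [Zn^2+(aq)] / [Fe^2+(aq)] = 1 and log Q = 0.000.
By the Nernst equation, E = +0.324 − (0.0615/2)·(0.000) = +0.324 V.

+0.324 V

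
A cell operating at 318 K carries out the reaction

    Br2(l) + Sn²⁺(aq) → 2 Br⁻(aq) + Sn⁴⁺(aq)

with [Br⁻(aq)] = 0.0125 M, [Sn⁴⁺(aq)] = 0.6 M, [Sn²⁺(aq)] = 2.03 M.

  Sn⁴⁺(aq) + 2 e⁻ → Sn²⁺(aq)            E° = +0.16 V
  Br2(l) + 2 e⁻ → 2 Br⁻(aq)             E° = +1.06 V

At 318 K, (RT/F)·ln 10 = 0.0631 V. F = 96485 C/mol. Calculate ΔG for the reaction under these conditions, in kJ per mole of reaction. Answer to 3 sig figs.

With Br₂/Br⁻ reduced at the cathode, E°cell = +1.06 − (+0.16) = +0.90 V and n = 2.
Here Q = ([Br⁻(aq)]^2·[Sn⁴⁺(aq)]) / [Sn²⁺(aq)] = 4.62×10^−5 (log Q = −4.336), giving E = +0.90 − (0.0631/2)·(−4.336) = +1.0368 V.
ΔG = −nFE = −(2)(96485)(+1.0368) J/mol = −200 kJ/mol.

−200 kJ/mol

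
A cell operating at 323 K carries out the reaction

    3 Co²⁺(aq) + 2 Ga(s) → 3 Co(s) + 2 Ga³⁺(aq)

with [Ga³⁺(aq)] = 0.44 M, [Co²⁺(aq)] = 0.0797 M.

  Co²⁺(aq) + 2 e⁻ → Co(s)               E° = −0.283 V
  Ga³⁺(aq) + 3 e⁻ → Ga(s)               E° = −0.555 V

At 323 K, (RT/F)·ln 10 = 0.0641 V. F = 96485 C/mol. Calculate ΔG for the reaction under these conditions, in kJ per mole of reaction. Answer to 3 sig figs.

With Co²⁺/Co reduced at the cathode, E°cell = −0.283 − (−0.555) = +0.272 V and n = 6.
Here Q = [Ga³⁺(aq)]^2 / [Co²⁺(aq)]^3 = 382 (log Q = 2.583), giving E = +0.272 − (0.0641/6)·(2.583) = +0.2444 V.
ΔG = −nFE = −(6)(96485)(+0.2444) J/mol = −141 kJ/mol.

−141 kJ/mol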